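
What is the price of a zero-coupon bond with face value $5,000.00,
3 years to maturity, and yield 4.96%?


Formula: Price = FV / (1 + r)^n
Substituting: Price = $5,000.00 / (1 + 0.0496)^3
Discount factor: (1.0496)^3 = 1.156303
Price = $5,000.00 / 1.156303 = $4,324.13

$4,324.13


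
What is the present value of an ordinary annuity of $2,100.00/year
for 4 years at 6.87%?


Formula: PV = PMT * (1 - (1+r)^(-n)) / r
Discount factor: (1 + 0.0687)^(-4) = 0.766614
Bracket: 1 - 0.766614 = 0.233386
PV = $2,100.00 * 0.233386 / 0.0687 = $7,134.07

$7,134.07


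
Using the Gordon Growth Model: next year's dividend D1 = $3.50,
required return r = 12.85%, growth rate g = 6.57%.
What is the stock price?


Formula: P = D1 / (r - g)
Spread: r - g = 0.1285 - 0.0657 = 0.0628
Substituting: P = $3.50 / 0.0628
P = $55.73

$55.73


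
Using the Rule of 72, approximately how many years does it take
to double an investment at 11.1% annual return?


Formula: Years ≈ 72 / r
Substituting: Years ≈ 72 / 11.1
Years ≈ 6.5

6.5 years


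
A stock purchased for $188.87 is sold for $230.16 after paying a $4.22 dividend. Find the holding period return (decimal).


Formula: HPR = (P1 - P0 + D) / P0
Gain: $230.16 - $188.87 + $4.22 = $45.51
HPR = $45.51 / $188.87 = 0.241

0.241


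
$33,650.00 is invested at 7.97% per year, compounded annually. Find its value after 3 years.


Formula: FV = P * (1 + r)^n
Substituting: FV = $33,650.00 * (1 + 0.0797)^3
Growth factor: (1.0797)^3 = 1.258663
FV = $33,650.00 * 1.258663 = $42,353.99

$42,353.99


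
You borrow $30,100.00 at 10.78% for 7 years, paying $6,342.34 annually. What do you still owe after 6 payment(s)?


Formula: Balance = PV*(1+r)^k - PMT*((1+r)^k - 1)/r
Growth: (1 + 0.1078)^6 = 1.848282
Accumulated factor: ((1+r)^k - 1)/r = 7.869033
Balance = $30,100.00 * 1.848282 - $6,342.34 * 7.869033
Balance = $5,725.20

$5,725.20


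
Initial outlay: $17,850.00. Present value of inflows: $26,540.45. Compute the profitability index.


Formula: PI = PV(cash flows) / initial investment
Substituting: PI = $26,540.45 / $17,850.00
PI = 1.4869

1.4869


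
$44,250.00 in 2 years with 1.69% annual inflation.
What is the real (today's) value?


Formula: Real value = nominal / (1 + inflation)^years
Price level: (1 + 0.0169)^2 = 1.034086
Real value = $44,250.00 / 1.034086 = $42,791.43

$42,791.43


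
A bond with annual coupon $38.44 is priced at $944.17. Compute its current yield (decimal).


Formula: Current yield = annual coupon / price
Substituting: CY = $38.44 / $944.17
CY = 0.040713

0.040713


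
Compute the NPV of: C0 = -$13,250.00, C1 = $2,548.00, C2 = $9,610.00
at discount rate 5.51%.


Formula: NPV = C0 + C1/(1+r) + C2/(1+r)^2
Discount C1: $2,548.00 / (1 + 0.0551) = $2,414.94
Discount C2: $9,610.00 / (1 + 0.0551)^2 = $8,632.49
NPV = -$13,250.00 + $2,414.94 + $8,632.49 = -$2,202.57

-$2,202.57


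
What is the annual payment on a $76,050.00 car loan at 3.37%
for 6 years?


Formula: PMT = PV * r / (1 - (1+r)^(-n))
Denominator: 1 - (1 + 0.0337)^(-6) = 0.180342
Numerator: $76,050.00 * 0.0337 = 2562.885
PMT = 2562.885 / 0.180342 = $14,211.28

$14,211.28


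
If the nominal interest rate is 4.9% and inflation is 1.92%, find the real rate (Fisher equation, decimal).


Formula: (1 + r_real) = (1 + r_nom) / (1 + inflation)
Substituting: (1 + r_real) = 1.049 / 1.0192
(1 + r_real) = 1.029239
r_real = 1.029239 - 1 = 0.029239

0.029239


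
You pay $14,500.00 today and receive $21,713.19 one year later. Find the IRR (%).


Formula: IRR = C1/C0 - 1
Substituting: IRR = $21,713.19 / $14,500.00 - 1
Ratio: 1.497461 - 1 = 0.497461
IRR = 49.7461%

49.7461%


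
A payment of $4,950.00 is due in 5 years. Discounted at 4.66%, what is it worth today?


Formula: PV = FV / (1 + r)^n
Substituting: PV = $4,950.00 / (1 + 0.0466)^5
Discount factor: (1.0466)^5 = 1.255751
PV = $4,950.00 / 1.255751 = $3,941.86

$3,941.86


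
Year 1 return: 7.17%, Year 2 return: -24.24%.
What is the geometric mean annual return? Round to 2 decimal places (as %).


Formula: Geometric mean = ((1+r1)*(1+r2))^(1/2) - 1
Product: (1 + 0.0717) * (1 + -0.2424) = 1.0717 * 0.7576 = 0.81192
Square root: 0.81192^0.5 = 0.901066
Geometric mean = 0.901066 - 1 = -0.098934
As percentage: -9.89%

-9.89%


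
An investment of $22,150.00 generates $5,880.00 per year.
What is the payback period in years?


Formula: Payback = investment / annual cash flow
Substituting: Payback = $22,150.00 / $5,880.00
Payback = 3.767 years

3.767 years


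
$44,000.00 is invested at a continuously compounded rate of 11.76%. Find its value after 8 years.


Formula: FV = P * e^(r*t)
Exponent: r*t = 0.1176 * 8 = 0.9408
e^(0.9408) = 2.56203
FV = $44,000.00 * 2.56203 = $112,729.33

$112,729.33


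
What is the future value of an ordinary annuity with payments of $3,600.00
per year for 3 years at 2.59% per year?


Formula: FV = PMT * ((1+r)^n - 1) / r
Growth factor: (1 + 0.0259)^3 = 1.07973
Numerator: 1.07973 - 1 = 0.07973
FV = $3,600.00 * 0.07973 / 0.0259 = $11,082.13

$11,082.13


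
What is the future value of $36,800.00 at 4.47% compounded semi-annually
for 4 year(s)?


Formula: FV = P * (1 + r/m)^(m*t)
Period rate: r/m = 0.0447 / 2 = 0.02235
Total periods: m*t = 2 * 4 = 8
Growth factor: (1 + 0.02235)^8 = 1.19343
FV = $36,800.00 * 1.19343 = $43,918.21

$43,918.21


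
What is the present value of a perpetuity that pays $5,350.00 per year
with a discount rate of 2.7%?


Formula: PV = C / r
Substituting: PV = $5,350.00 / 0.027
PV = $198,148.15

$198,148.15


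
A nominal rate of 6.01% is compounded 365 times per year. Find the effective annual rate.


Formula: EAR = (1 + r/m)^m - 1
Period rate: r/m = 0.0601 / 365 = 0.000165
Compounding: (1 + 0.000165)^365 = 1.061937
EAR = 1.061937 - 1 = 0.061937

0.061937


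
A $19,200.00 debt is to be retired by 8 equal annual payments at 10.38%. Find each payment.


Formula: PMT = PV * r / (1 - (1+r)^(-n))
Denominator: 1 - (1 + 0.1038)^(-8) = 0.546187
Numerator: $19,200.00 * 0.1038 = 1992.96
PMT = 1992.96 / 0.546187 = $3,648.86

$3,648.86


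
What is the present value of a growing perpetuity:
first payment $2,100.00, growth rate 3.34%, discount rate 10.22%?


Formula: PV = C / (r - g)
Spread: r - g = 0.1022 - 0.0334 = 0.0688
Substituting: PV = $2,100.00 / 0.0688
PV = $30,523.26

$30,523.26


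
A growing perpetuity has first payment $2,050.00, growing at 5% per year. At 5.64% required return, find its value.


Formula: PV = C / (r - g)
Spread: r - g = 0.0564 - 0.05 = 0.0064
Substituting: PV = $2,050.00 / 0.0064
PV = $320,312.50

$320,312.50


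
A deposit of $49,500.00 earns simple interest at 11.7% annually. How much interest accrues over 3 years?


Formula: I = P * r * t
Substituting: I = $49,500.00 * 0.117 * 3
Step: I = $49,500.00 * 0.351
I = $17,374.50

$17,374.50


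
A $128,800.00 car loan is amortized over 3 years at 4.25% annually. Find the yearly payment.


Formula: PMT = PV * r / (1 - (1+r)^(-n))
Denominator: 1 - (1 + 0.0425)^(-3) = 0.117384
Numerator: $128,800.00 * 0.0425 = 5474.0
PMT = 5474.0 / 0.117384 = $46,633.28

$46,633.28


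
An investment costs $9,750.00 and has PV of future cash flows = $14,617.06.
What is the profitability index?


Formula: PI = PV(cash flows) / initial investment
Substituting: PI = $14,617.06 / $9,750.00
PI = 1.4992

1.4992


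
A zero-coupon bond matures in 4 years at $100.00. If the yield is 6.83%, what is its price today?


Formula: Price = FV / (1 + r)^n
Substituting: Price = $100.00 / (1 + 0.0683)^4
Discount factor: (1.0683)^4 = 1.302486
Price = $100.00 / 1.302486 = $76.78

$76.78


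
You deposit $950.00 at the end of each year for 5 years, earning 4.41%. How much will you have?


Formula: FV = PMT * ((1+r)^n - 1) / r
Growth factor: (1 + 0.0441)^5 = 1.240825
Numerator: 1.240825 - 1 = 0.240825
FV = $950.00 * 0.240825 / 0.0441 = $5,187.84

$5,187.84


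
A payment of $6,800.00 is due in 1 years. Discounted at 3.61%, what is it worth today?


Formula: PV = FV / (1 + r)^n
Substituting: PV = $6,800.00 / (1 + 0.0361)^1
Discount factor: (1.0361)^1 = 1.0361
PV = $6,800.00 / 1.0361 = $6,563.07

$6,563.07


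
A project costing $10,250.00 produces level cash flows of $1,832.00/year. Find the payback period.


Formula: Payback = investment / annual cash flow
Substituting: Payback = $10,250.00 / $1,832.00
Payback = 5.595 years

5.595 years


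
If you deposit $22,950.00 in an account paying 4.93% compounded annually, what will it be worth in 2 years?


Formula: FV = P * (1 + r)^n
Substituting: FV = $22,950.00 * (1 + 0.0493)^2
Growth factor: (1.0493)^2 = 1.10103
FV = $22,950.00 * 1.10103 = $25,268.65

$25,268.65


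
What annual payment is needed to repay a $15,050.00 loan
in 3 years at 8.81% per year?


Formula: PMT = PV * r / (1 - (1+r)^(-n))
Denominator: 1 - (1 + 0.0881)^(-3) = 0.223764
Numerator: $15,050.00 * 0.0881 = 1325.905
PMT = 1325.905 / 0.223764 = $5,925.45

$5,925.45


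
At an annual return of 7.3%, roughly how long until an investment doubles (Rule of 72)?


Formula: Years ≈ 72 / r
Substituting: Years ≈ 72 / 7.3
Years ≈ 9.9

9.9 years


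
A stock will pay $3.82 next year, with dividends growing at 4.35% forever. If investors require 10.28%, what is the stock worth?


Formula: P = D1 / (r - g)
Spread: r - g = 0.1028 - 0.0435 = 0.0593
Substituting: P = $3.82 / 0.0593
P = $64.42

$64.42


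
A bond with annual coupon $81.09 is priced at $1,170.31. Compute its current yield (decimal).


Formula: Current yield = annual coupon / price
Substituting: CY = $81.09 / $1,170.31
CY = 0.069289

0.069289


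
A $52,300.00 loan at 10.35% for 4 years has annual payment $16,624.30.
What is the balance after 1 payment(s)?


Formula: Balance = PV*(1+r)^k - PMT*((1+r)^k - 1)/r
Growth: (1 + 0.1035)^1 = 1.1035
Accumulated factor: ((1+r)^k - 1)/r = 1.0
Balance = $52,300.00 * 1.1035 - $16,624.30 * 1.0
Balance = $41,088.75

$41,088.75


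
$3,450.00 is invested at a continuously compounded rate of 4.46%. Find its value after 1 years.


Formula: FV = P * e^(r*t)
Exponent: r*t = 0.0446 * 1 = 0.0446
e^(0.0446) = 1.04561
FV = $3,450.00 * 1.04561 = $3,607.35

$3,607.35


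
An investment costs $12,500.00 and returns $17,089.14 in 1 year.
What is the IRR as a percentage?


Formula: IRR = C1/C0 - 1
Substituting: IRR = $17,089.14 / $12,500.00 - 1
Ratio: 1.367131 - 1 = 0.367131
IRR = 36.7131%

36.7131%


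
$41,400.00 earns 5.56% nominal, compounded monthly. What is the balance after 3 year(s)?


Formula: FV = P * (1 + r/m)^(m*t)
Period rate: r/m = 0.0556 / 12 = 0.004633
Total periods: m*t = 12 * 3 = 36
Growth factor: (1 + 0.004633)^36 = 1.181063
FV = $41,400.00 * 1.181063 = $48,896.00

$48,896.00


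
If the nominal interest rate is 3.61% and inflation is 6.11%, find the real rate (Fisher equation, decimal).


Formula: (1 + r_real) = (1 + r_nom) / (1 + inflation)
Substituting: (1 + r_real) = 1.0361 / 1.0611
(1 + r_real) = 0.97644
r_real = 0.97644 - 1 = -0.02356

-0.02356


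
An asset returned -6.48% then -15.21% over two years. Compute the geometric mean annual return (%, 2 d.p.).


Formula: Geometric mean = ((1+r1)*(1+r2))^(1/2) - 1
Product: (1 + -0.0648) * (1 + -0.1521) = 0.9352 * 0.8479 = 0.792956
Square root: 0.792956^0.5 = 0.890481
Geometric mean = 0.890481 - 1 = -0.109519
As percentage: -10.95%

-10.95%


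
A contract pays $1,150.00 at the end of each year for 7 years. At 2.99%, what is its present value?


Formula: PV = PMT * (1 - (1+r)^(-n)) / r
Discount factor: (1 + 0.0299)^(-7) = 0.813644
Bracket: 1 - 0.813644 = 0.186356
PV = $1,150.00 * 0.186356 / 0.0299 = $7,167.53

$7,167.53


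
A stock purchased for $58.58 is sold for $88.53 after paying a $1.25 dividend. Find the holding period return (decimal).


Formula: HPR = (P1 - P0 + D) / P0
Gain: $88.53 - $58.58 + $1.25 = $31.20
HPR = $31.20 / $58.58 = 0.5326

0.5326


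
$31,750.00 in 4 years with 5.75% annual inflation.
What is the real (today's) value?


Formula: Real value = nominal / (1 + inflation)^years
Price level: (1 + 0.0575)^4 = 1.250609
Real value = $31,750.00 / 1.250609 = $25,387.63

$25,387.63


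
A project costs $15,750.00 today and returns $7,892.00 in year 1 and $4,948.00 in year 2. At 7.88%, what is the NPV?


Formula: NPV = C0 + C1/(1+r) + C2/(1+r)^2
Discount C1: $7,892.00 / (1 + 0.0788) = $7,315.54
Discount C2: $4,948.00 / (1 + 0.0788)^2 = $4,251.56
NPV = -$15,750.00 + $7,315.54 + $4,251.56 = -$4,182.91

-$4,182.91


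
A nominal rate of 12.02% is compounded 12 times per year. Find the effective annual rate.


Formula: EAR = (1 + r/m)^m - 1
Period rate: r/m = 0.1202 / 12 = 0.010017
Compounding: (1 + 0.010017)^12 = 1.127048
EAR = 1.127048 - 1 = 0.127048

0.127048


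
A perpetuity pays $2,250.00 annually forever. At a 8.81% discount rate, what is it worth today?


Formula: PV = C / r
Substituting: PV = $2,250.00 / 0.0881
PV = $25,539.16

$25,539.16


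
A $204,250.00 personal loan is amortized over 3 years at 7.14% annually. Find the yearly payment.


Formula: PMT = PV * r / (1 - (1+r)^(-n))
Denominator: 1 - (1 + 0.0714)^(-3) = 0.186898
Numerator: $204,250.00 * 0.0714 = 14583.45
PMT = 14583.45 / 0.186898 = $78,028.96

$78,028.96


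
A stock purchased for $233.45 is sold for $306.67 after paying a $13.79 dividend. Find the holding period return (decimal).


Formula: HPR = (P1 - P0 + D) / P0
Gain: $306.67 - $233.45 + $13.79 = $87.01
HPR = $87.01 / $233.45 = 0.3727

0.3727


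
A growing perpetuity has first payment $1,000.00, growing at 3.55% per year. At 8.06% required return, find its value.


Formula: PV = C / (r - g)
Spread: r - g = 0.0806 - 0.0355 = 0.0451
Substituting: PV = $1,000.00 / 0.0451
PV = $22,172.95

$22,172.95


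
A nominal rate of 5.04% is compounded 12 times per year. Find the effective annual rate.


Formula: EAR = (1 + r/m)^m - 1
Period rate: r/m = 0.0504 / 12 = 0.0042
Compounding: (1 + 0.0042)^12 = 1.051581
EAR = 1.051581 - 1 = 0.051581

0.051581


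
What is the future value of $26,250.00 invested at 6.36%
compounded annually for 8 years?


Formula: FV = P * (1 + r)^n
Substituting: FV = $26,250.00 * (1 + 0.0636)^8
Growth factor: (1.0636)^8 = 1.637671
FV = $26,250.00 * 1.637671 = $42,988.86

$42,988.86


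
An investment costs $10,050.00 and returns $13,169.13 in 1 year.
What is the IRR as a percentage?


Formula: IRR = C1/C0 - 1
Substituting: IRR = $13,169.13 / $10,050.00 - 1
Ratio: 1.310361 - 1 = 0.310361
IRR = 31.0361%

31.0361%


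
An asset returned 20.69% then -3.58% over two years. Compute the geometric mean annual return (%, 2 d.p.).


Formula: Geometric mean = ((1+r1)*(1+r2))^(1/2) - 1
Product: (1 + 0.2069) * (1 + -0.0358) = 1.2069 * 0.9642 = 1.163693
Square root: 1.163693^0.5 = 1.078746
Geometric mean = 1.078746 - 1 = 0.078746
As percentage: 7.87%

7.87%


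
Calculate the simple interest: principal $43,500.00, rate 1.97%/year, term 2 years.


Formula: I = P * r * t
Substituting: I = $43,500.00 * 0.0197 * 2
Step: I = $43,500.00 * 0.0394
I = $1,713.90

$1,713.90


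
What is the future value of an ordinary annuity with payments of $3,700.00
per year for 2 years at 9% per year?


Formula: FV = PMT * ((1+r)^n - 1) / r
Growth factor: (1 + 0.09)^2 = 1.1881
Numerator: 1.1881 - 1 = 0.1881
FV = $3,700.00 * 0.1881 / 0.09 = $7,733.00

$7,733.00


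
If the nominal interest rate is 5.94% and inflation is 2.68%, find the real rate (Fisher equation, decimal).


Formula: (1 + r_real) = (1 + r_nom) / (1 + inflation)
Substituting: (1 + r_real) = 1.0594 / 1.0268
(1 + r_real) = 1.031749
r_real = 1.031749 - 1 = 0.031749

0.031749


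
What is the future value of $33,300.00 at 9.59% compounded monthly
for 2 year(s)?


Formula: FV = P * (1 + r/m)^(m*t)
Period rate: r/m = 0.0959 / 12 = 0.007992
Total periods: m*t = 12 * 2 = 24
Growth factor: (1 + 0.007992)^24 = 1.210505
FV = $33,300.00 * 1.210505 = $40,309.82

$40,309.82


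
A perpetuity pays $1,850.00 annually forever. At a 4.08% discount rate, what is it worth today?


Formula: PV = C / r
Substituting: PV = $1,850.00 / 0.0408
PV = $45,343.14

$45,343.14


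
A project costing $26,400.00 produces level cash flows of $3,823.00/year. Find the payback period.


Formula: Payback = investment / annual cash flow
Substituting: Payback = $26,400.00 / $3,823.00
Payback = 6.9056 years

6.9056 years


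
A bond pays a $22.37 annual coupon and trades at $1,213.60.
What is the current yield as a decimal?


Formula: Current yield = annual coupon / price
Substituting: CY = $22.37 / $1,213.60
CY = 0.018433

0.018433


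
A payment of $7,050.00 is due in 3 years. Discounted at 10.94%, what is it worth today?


Formula: PV = FV / (1 + r)^n
Substituting: PV = $7,050.00 / (1 + 0.1094)^3
Discount factor: (1.1094)^3 = 1.365414
PV = $7,050.00 / 1.365414 = $5,163.27

$5,163.27


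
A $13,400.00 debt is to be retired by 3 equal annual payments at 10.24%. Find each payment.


Formula: PMT = PV * r / (1 - (1+r)^(-n))
Denominator: 1 - (1 + 0.1024)^(-3) = 0.253582
Numerator: $13,400.00 * 0.1024 = 1372.16
PMT = 1372.16 / 0.253582 = $5,411.12

$5,411.12


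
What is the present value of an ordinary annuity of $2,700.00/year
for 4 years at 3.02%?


Formula: PV = PMT * (1 - (1+r)^(-n)) / r
Discount factor: (1 + 0.0302)^(-4) = 0.887797
Bracket: 1 - 0.887797 = 0.112203
PV = $2,700.00 * 0.112203 / 0.0302 = $10,031.37

$10,031.37


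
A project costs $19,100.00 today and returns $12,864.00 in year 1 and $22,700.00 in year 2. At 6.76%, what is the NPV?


Formula: NPV = C0 + C1/(1+r) + C2/(1+r)^2
Discount C1: $12,864.00 / (1 + 0.0676) = $12,049.46
Discount C2: $22,700.00 / (1 + 0.0676)^2 = $19,916.30
NPV = -$19,100.00 + $12,049.46 + $19,916.30 = $12,865.76

$12,865.76


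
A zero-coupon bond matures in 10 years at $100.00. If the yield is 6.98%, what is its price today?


Formula: Price = FV / (1 + r)^n
Substituting: Price = $100.00 / (1 + 0.0698)^10
Discount factor: (1.0698)^10 = 1.963478
Price = $100.00 / 1.963478 = $50.93

$50.93


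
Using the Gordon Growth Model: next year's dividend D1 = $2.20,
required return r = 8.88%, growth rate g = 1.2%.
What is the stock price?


Formula: P = D1 / (r - g)
Spread: r - g = 0.0888 - 0.012 = 0.0768
Substituting: P = $2.20 / 0.0768
P = $28.65

$28.65


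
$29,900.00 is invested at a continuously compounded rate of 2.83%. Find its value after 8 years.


Formula: FV = P * e^(r*t)
Exponent: r*t = 0.0283 * 8 = 0.2264
e^(0.2264) = 1.254077
FV = $29,900.00 * 1.254077 = $37,496.91

$37,496.91


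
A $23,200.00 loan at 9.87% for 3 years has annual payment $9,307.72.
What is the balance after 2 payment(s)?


Formula: Balance = PV*(1+r)^k - PMT*((1+r)^k - 1)/r
Growth: (1 + 0.0987)^2 = 1.207142
Accumulated factor: ((1+r)^k - 1)/r = 2.0987
Balance = $23,200.00 * 1.207142 - $9,307.72 * 2.0987
Balance = $8,471.58

$8,471.58


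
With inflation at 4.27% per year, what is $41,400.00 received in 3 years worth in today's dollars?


Formula: Real value = nominal / (1 + inflation)^years
Price level: (1 + 0.0427)^3 = 1.133648
Real value = $41,400.00 / 1.133648 = $36,519.28

$36,519.28


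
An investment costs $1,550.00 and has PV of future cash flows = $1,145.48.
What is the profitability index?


Formula: PI = PV(cash flows) / initial investment
Substituting: PI = $1,145.48 / $1,550.00
PI = 0.739

0.739


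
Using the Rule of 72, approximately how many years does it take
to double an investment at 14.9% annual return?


Formula: Years ≈ 72 / r
Substituting: Years ≈ 72 / 14.9
Years ≈ 4.8

4.8 years


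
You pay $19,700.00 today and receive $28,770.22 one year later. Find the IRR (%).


Formula: IRR = C1/C0 - 1
Substituting: IRR = $28,770.22 / $19,700.00 - 1
Ratio: 1.460417 - 1 = 0.460417
IRR = 46.0417%

46.0417%


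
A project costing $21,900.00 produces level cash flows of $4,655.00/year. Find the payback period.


Formula: Payback = investment / annual cash flow
Substituting: Payback = $21,900.00 / $4,655.00
Payback = 4.7046 years

4.7046 years


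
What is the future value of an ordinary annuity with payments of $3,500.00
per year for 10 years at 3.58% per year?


Formula: FV = PMT * ((1+r)^n - 1) / r
Growth factor: (1 + 0.0358)^10 = 1.42154
Numerator: 1.42154 - 1 = 0.42154
FV = $3,500.00 * 0.42154 / 0.0358 = $41,212.01

$41,212.01


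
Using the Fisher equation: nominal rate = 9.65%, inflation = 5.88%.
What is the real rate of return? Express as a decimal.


Formula: (1 + r_real) = (1 + r_nom) / (1 + inflation)
Substituting: (1 + r_real) = 1.0965 / 1.0588
(1 + r_real) = 1.035606
r_real = 1.035606 - 1 = 0.035606

0.035606


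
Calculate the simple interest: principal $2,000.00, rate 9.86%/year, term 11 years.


Formula: I = P * r * t
Substituting: I = $2,000.00 * 0.0986 * 11
Step: I = $2,000.00 * 1.0846
I = $2,169.20

$2,169.20


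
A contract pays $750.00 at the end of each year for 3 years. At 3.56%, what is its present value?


Formula: PV = PMT * (1 - (1+r)^(-n)) / r
Discount factor: (1 + 0.0356)^(-3) = 0.900376
Bracket: 1 - 0.900376 = 0.099624
PV = $750.00 * 0.099624 / 0.0356 = $2,098.82

$2,098.82


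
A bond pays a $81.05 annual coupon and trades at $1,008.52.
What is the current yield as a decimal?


Formula: Current yield = annual coupon / price
Substituting: CY = $81.05 / $1,008.52
CY = 0.080365

0.080365


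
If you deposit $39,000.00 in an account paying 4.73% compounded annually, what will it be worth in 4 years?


Formula: FV = P * (1 + r)^n
Substituting: FV = $39,000.00 * (1 + 0.0473)^4
Growth factor: (1.0473)^4 = 1.203052
FV = $39,000.00 * 1.203052 = $46,919.03

$46,919.03


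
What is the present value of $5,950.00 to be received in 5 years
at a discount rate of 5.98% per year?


Formula: PV = FV / (1 + r)^n
Substituting: PV = $5,950.00 / (1 + 0.0598)^5
Discount factor: (1.0598)^5 = 1.336964
PV = $5,950.00 / 1.336964 = $4,450.38

$4,450.38


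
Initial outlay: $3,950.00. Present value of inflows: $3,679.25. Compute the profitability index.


Formula: PI = PV(cash flows) / initial investment
Substituting: PI = $3,679.25 / $3,950.00
PI = 0.9315

0.9315


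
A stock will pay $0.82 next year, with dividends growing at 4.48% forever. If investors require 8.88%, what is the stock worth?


Formula: P = D1 / (r - g)
Spread: r - g = 0.0888 - 0.0448 = 0.044
Substituting: P = $0.82 / 0.044
P = $18.64

$18.64


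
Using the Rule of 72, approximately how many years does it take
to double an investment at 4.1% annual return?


Formula: Years ≈ 72 / r
Substituting: Years ≈ 72 / 4.1
Years ≈ 17.6

17.6 years


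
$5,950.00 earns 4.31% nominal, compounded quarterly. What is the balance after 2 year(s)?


Formula: FV = P * (1 + r/m)^(m*t)
Period rate: r/m = 0.0431 / 4 = 0.010775
Total periods: m*t = 4 * 2 = 8
Growth factor: (1 + 0.010775)^8 = 1.089522
FV = $5,950.00 * 1.089522 = $6,482.65

$6,482.65


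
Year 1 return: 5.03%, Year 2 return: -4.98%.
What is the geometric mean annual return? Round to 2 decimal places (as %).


Formula: Geometric mean = ((1+r1)*(1+r2))^(1/2) - 1
Product: (1 + 0.0503) * (1 + -0.0498) = 1.0503 * 0.9502 = 0.997995
Square root: 0.997995^0.5 = 0.998997
Geometric mean = 0.998997 - 1 = -0.001003
As percentage: -0.10%

-0.10%


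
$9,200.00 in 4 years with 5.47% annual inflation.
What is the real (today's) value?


Formula: Real value = nominal / (1 + inflation)^years
Price level: (1 + 0.0547)^4 = 1.237416
Real value = $9,200.00 / 1.237416 = $7,434.85

$7,434.85


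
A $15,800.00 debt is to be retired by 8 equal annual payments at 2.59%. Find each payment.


Formula: PMT = PV * r / (1 - (1+r)^(-n))
Denominator: 1 - (1 + 0.0259)^(-8) = 0.184996
Numerator: $15,800.00 * 0.0259 = 409.22
PMT = 409.22 / 0.184996 = $2,212.05

$2,212.05


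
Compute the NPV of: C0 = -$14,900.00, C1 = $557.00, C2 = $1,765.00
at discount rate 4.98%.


Formula: NPV = C0 + C1/(1+r) + C2/(1+r)^2
Discount C1: $557.00 / (1 + 0.0498) = $530.58
Discount C2: $1,765.00 / (1 + 0.0498)^2 = $1,601.52
NPV = -$14,900.00 + $530.58 + $1,601.52 = -$12,767.91

-$12,767.91


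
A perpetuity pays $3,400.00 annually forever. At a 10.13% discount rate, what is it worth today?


Formula: PV = C / r
Substituting: PV = $3,400.00 / 0.1013
PV = $33,563.67

$33,563.67


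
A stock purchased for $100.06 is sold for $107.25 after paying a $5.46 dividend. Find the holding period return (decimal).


Formula: HPR = (P1 - P0 + D) / P0
Gain: $107.25 - $100.06 + $5.46 = $12.65
HPR = $12.65 / $100.06 = 0.1264

0.1264


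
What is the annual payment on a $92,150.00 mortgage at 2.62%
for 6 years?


Formula: PMT = PV * r / (1 - (1+r)^(-n))
Denominator: 1 - (1 + 0.0262)^(-6) = 0.143736
Numerator: $92,150.00 * 0.0262 = 2414.33
PMT = 2414.33 / 0.143736 = $16,797.03

$16,797.03


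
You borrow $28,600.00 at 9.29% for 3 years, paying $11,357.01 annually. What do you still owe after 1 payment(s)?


Formula: Balance = PV*(1+r)^k - PMT*((1+r)^k - 1)/r
Growth: (1 + 0.0929)^1 = 1.0929
Accumulated factor: ((1+r)^k - 1)/r = 1.0
Balance = $28,600.00 * 1.0929 - $11,357.01 * 1.0
Balance = $19,899.93

$19,899.93


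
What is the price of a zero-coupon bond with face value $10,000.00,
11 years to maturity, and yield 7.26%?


Formula: Price = FV / (1 + r)^n
Substituting: Price = $10,000.00 / (1 + 0.0726)^11
Discount factor: (1.0726)^11 = 2.161801
Price = $10,000.00 / 2.161801 = $4,625.77

$4,625.77


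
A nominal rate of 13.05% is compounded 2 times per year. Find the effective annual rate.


Formula: EAR = (1 + r/m)^m - 1
Period rate: r/m = 0.1305 / 2 = 0.06525
Compounding: (1 + 0.06525)^2 = 1.134758
EAR = 1.134758 - 1 = 0.134758

0.134758


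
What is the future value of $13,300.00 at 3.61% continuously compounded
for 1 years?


Formula: FV = P * e^(r*t)
Exponent: r*t = 0.0361 * 1 = 0.0361
e^(0.0361) = 1.03676
FV = $13,300.00 * 1.03676 = $13,788.90

$13,788.90


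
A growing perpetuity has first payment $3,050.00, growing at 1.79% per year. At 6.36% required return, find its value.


Formula: PV = C / (r - g)
Spread: r - g = 0.0636 - 0.0179 = 0.0457
Substituting: PV = $3,050.00 / 0.0457
PV = $66,739.61

$66,739.61


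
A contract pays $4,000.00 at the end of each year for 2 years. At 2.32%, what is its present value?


Formula: PV = PMT * (1 - (1+r)^(-n)) / r
Discount factor: (1 + 0.0232)^(-2) = 0.955166
Bracket: 1 - 0.955166 = 0.044834
PV = $4,000.00 * 0.044834 / 0.0232 = $7,729.97

$7,729.97


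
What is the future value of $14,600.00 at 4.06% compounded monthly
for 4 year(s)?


Formula: FV = P * (1 + r/m)^(m*t)
Period rate: r/m = 0.0406 / 12 = 0.003383
Total periods: m*t = 12 * 4 = 48
Growth factor: (1 + 0.003383)^48 = 1.176008
FV = $14,600.00 * 1.176008 = $17,169.72

$17,169.72


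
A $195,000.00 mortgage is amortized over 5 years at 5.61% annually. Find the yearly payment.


Formula: PMT = PV * r / (1 - (1+r)^(-n))
Denominator: 1 - (1 + 0.0561)^(-5) = 0.238842
Numerator: $195,000.00 * 0.0561 = 10939.5
PMT = 10939.5 / 0.238842 = $45,802.24

$45,802.24


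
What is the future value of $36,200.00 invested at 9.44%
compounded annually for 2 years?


Formula: FV = P * (1 + r)^n
Substituting: FV = $36,200.00 * (1 + 0.0944)^2
Growth factor: (1.0944)^2 = 1.197711
FV = $36,200.00 * 1.197711 = $43,357.15

$43,357.15


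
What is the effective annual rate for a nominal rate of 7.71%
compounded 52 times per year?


Formula: EAR = (1 + r/m)^m - 1
Period rate: r/m = 0.0771 / 52 = 0.001483
Compounding: (1 + 0.001483)^52 = 1.080088
EAR = 1.080088 - 1 = 0.080088

0.080088


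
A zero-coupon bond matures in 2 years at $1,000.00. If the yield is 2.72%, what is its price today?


Formula: Price = FV / (1 + r)^n
Substituting: Price = $1,000.00 / (1 + 0.0272)^2
Discount factor: (1.0272)^2 = 1.05514
Price = $1,000.00 / 1.05514 = $947.74

$947.74


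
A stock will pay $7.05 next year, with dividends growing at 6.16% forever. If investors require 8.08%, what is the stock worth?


Formula: P = D1 / (r - g)
Spread: r - g = 0.0808 - 0.0616 = 0.0192
Substituting: P = $7.05 / 0.0192
P = $367.19

$367.19


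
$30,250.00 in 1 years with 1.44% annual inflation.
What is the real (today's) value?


Formula: Real value = nominal / (1 + inflation)^years
Price level: (1 + 0.0144)^1 = 1.0144
Real value = $30,250.00 / 1.0144 = $29,820.58

$29,820.58


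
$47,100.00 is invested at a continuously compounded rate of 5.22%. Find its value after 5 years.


Formula: FV = P * e^(r*t)
Exponent: r*t = 0.0522 * 5 = 0.261
e^(0.261) = 1.298228
FV = $47,100.00 * 1.298228 = $61,146.52

$61,146.52


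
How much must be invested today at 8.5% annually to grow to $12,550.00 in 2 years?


Formula: PV = FV / (1 + r)^n
Substituting: PV = $12,550.00 / (1 + 0.085)^2
Discount factor: (1.085)^2 = 1.177225
PV = $12,550.00 / 1.177225 = $10,660.66

$10,660.66


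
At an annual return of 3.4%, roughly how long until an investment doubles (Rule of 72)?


Formula: Years ≈ 72 / r
Substituting: Years ≈ 72 / 3.4
Years ≈ 21.2

21.2 years


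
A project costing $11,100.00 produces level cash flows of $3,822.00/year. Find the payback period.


Formula: Payback = investment / annual cash flow
Substituting: Payback = $11,100.00 / $3,822.00
Payback = 2.9042 years

2.9042 years


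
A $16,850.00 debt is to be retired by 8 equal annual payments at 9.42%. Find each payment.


Formula: PMT = PV * r / (1 - (1+r)^(-n))
Denominator: 1 - (1 + 0.0942)^(-8) = 0.513339
Numerator: $16,850.00 * 0.0942 = 1587.27
PMT = 1587.27 / 0.513339 = $3,092.05

$3,092.05


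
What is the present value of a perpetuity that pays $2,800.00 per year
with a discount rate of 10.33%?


Formula: PV = C / r
Substituting: PV = $2,800.00 / 0.1033
PV = $27,105.52

$27,105.52


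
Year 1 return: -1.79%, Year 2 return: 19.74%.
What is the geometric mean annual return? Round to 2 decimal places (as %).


Formula: Geometric mean = ((1+r1)*(1+r2))^(1/2) - 1
Product: (1 + -0.0179) * (1 + 0.1974) = 0.9821 * 1.1974 = 1.175967
Square root: 1.175967^0.5 = 1.08442
Geometric mean = 1.08442 - 1 = 0.08442
As percentage: 8.44%

8.44%


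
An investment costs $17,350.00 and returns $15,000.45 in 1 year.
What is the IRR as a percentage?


Formula: IRR = C1/C0 - 1
Substituting: IRR = $15,000.45 / $17,350.00 - 1
Ratio: 0.864579 - 1 = -0.135421
IRR = -13.5421%

-13.5421%


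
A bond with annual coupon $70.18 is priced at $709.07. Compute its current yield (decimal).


Formula: Current yield = annual coupon / price
Substituting: CY = $70.18 / $709.07
CY = 0.098975

0.098975


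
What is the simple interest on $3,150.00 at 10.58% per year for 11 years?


Formula: I = P * r * t
Substituting: I = $3,150.00 * 0.1058 * 11
Step: I = $3,150.00 * 1.1638
I = $3,665.97

$3,665.97


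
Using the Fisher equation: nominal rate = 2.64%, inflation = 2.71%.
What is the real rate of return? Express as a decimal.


Formula: (1 + r_real) = (1 + r_nom) / (1 + inflation)
Substituting: (1 + r_real) = 1.0264 / 1.0271
(1 + r_real) = 0.999318
r_real = 0.999318 - 1 = -0.000682

-0.000682


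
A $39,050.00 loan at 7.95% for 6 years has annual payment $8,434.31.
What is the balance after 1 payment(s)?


Formula: Balance = PV*(1+r)^k - PMT*((1+r)^k - 1)/r
Growth: (1 + 0.0795)^1 = 1.0795
Accumulated factor: ((1+r)^k - 1)/r = 1.0
Balance = $39,050.00 * 1.0795 - $8,434.31 * 1.0
Balance = $33,720.17

$33,720.17


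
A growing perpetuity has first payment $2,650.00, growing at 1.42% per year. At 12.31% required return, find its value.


Formula: PV = C / (r - g)
Spread: r - g = 0.1231 - 0.0142 = 0.1089
Substituting: PV = $2,650.00 / 0.1089
PV = $24,334.25

$24,334.25


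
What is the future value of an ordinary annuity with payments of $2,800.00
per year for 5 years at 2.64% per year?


Formula: FV = PMT * ((1+r)^n - 1) / r
Growth factor: (1 + 0.0264)^5 = 1.139156
Numerator: 1.139156 - 1 = 0.139156
FV = $2,800.00 * 0.139156 / 0.0264 = $14,758.97

$14,758.97


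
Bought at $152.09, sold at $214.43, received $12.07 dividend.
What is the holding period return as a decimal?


Formula: HPR = (P1 - P0 + D) / P0
Gain: $214.43 - $152.09 + $12.07 = $74.41
HPR = $74.41 / $152.09 = 0.4892

0.4892


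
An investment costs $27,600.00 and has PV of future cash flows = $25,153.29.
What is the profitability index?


Formula: PI = PV(cash flows) / initial investment
Substituting: PI = $25,153.29 / $27,600.00
PI = 0.9114

0.9114


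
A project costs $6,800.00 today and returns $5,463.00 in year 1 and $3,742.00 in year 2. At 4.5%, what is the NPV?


Formula: NPV = C0 + C1/(1+r) + C2/(1+r)^2
Discount C1: $5,463.00 / (1 + 0.045) = $5,227.75
Discount C2: $3,742.00 / (1 + 0.045)^2 = $3,426.66
NPV = -$6,800.00 + $5,227.75 + $3,426.66 = $1,854.41

$1,854.41


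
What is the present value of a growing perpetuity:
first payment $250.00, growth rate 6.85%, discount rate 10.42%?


Formula: PV = C / (r - g)
Spread: r - g = 0.1042 - 0.0685 = 0.0357
Substituting: PV = $250.00 / 0.0357
PV = $7,002.80

$7,002.80


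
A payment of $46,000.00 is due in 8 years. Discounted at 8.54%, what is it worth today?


Formula: PV = FV / (1 + r)^n
Substituting: PV = $46,000.00 / (1 + 0.0854)^8
Discount factor: (1.0854)^8 = 1.926276
PV = $46,000.00 / 1.926276 = $23,880.27

$23,880.27


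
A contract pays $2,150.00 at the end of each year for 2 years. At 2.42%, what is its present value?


Formula: PV = PMT * (1 - (1+r)^(-n)) / r
Discount factor: (1 + 0.0242)^(-2) = 0.953302
Bracket: 1 - 0.953302 = 0.046698
PV = $2,150.00 * 0.046698 / 0.0242 = $4,148.80

$4,148.80


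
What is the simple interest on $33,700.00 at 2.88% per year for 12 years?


Formula: I = P * r * t
Substituting: I = $33,700.00 * 0.0288 * 12
Step: I = $33,700.00 * 0.3456
I = $11,646.72

$11,646.72


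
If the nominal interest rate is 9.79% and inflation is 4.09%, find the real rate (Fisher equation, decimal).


Formula: (1 + r_real) = (1 + r_nom) / (1 + inflation)
Substituting: (1 + r_real) = 1.0979 / 1.0409
(1 + r_real) = 1.05476
r_real = 1.05476 - 1 = 0.05476

0.05476


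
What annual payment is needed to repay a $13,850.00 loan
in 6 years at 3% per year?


Formula: PMT = PV * r / (1 - (1+r)^(-n))
Denominator: 1 - (1 + 0.03)^(-6) = 0.162516
Numerator: $13,850.00 * 0.03 = 415.5
PMT = 415.5 / 0.162516 = $2,556.68

$2,556.68


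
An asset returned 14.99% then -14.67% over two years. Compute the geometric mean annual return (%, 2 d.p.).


Formula: Geometric mean = ((1+r1)*(1+r2))^(1/2) - 1
Product: (1 + 0.1499) * (1 + -0.1467) = 1.1499 * 0.8533 = 0.98121
Square root: 0.98121^0.5 = 0.99056
Geometric mean = 0.99056 - 1 = -0.00944
As percentage: -0.94%

-0.94%


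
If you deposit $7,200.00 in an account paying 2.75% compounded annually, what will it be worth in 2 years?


Formula: FV = P * (1 + r)^n
Substituting: FV = $7,200.00 * (1 + 0.0275)^2
Growth factor: (1.0275)^2 = 1.055756
FV = $7,200.00 * 1.055756 = $7,601.45

$7,601.45


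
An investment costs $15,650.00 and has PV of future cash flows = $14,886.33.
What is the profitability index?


Formula: PI = PV(cash flows) / initial investment
Substituting: PI = $14,886.33 / $15,650.00
PI = 0.9512

0.9512


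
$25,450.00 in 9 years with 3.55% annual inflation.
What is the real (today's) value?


Formula: Real value = nominal / (1 + inflation)^years
Price level: (1 + 0.0355)^9 = 1.368834
Real value = $25,450.00 / 1.368834 = $18,592.46

$18,592.46


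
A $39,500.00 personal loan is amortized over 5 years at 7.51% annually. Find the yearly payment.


Formula: PMT = PV * r / (1 - (1+r)^(-n))
Denominator: 1 - (1 + 0.0751)^(-5) = 0.303765
Numerator: $39,500.00 * 0.0751 = 2966.45
PMT = 2966.45 / 0.303765 = $9,765.60

$9,765.60


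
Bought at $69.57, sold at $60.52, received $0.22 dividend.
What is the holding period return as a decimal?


Formula: HPR = (P1 - P0 + D) / P0
Gain: $60.52 - $69.57 + $0.22 = -$8.83
HPR = -$8.83 / $69.57 = -0.1269

-0.1269


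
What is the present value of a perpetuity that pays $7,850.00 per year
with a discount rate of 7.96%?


Formula: PV = C / r
Substituting: PV = $7,850.00 / 0.0796
PV = $98,618.09

$98,618.09


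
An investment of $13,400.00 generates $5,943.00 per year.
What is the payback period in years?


Formula: Payback = investment / annual cash flow
Substituting: Payback = $13,400.00 / $5,943.00
Payback = 2.2548 years

2.2548 years


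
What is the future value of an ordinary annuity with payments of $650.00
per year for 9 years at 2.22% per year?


Formula: FV = PMT * ((1+r)^n - 1) / r
Growth factor: (1 + 0.0222)^9 = 1.218493
Numerator: 1.218493 - 1 = 0.218493
FV = $650.00 * 0.218493 / 0.0222 = $6,397.31

$6,397.31


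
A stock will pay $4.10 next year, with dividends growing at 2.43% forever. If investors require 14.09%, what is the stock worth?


Formula: P = D1 / (r - g)
Spread: r - g = 0.1409 - 0.0243 = 0.1166
Substituting: P = $4.10 / 0.1166
P = $35.16

$35.16


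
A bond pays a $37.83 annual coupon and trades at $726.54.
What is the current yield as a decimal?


Formula: Current yield = annual coupon / price
Substituting: CY = $37.83 / $726.54
CY = 0.052069

0.052069


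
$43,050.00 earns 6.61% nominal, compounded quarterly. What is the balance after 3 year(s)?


Formula: FV = P * (1 + r/m)^(m*t)
Period rate: r/m = 0.0661 / 4 = 0.016525
Total periods: m*t = 4 * 3 = 12
Growth factor: (1 + 0.016525)^12 = 1.217354
FV = $43,050.00 * 1.217354 = $52,407.08

$52,407.08


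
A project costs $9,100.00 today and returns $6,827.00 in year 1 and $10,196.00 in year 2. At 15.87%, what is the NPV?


Formula: NPV = C0 + C1/(1+r) + C2/(1+r)^2
Discount C1: $6,827.00 / (1 + 0.1587) = $5,891.95
Discount C2: $10,196.00 / (1 + 0.1587)^2 = $7,594.30
NPV = -$9,100.00 + $5,891.95 + $7,594.30 = $4,386.25

$4,386.25


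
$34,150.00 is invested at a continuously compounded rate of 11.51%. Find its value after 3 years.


Formula: FV = P * e^(r*t)
Exponent: r*t = 0.1151 * 3 = 0.3453
e^(0.3453) = 1.412414
FV = $34,150.00 * 1.412414 = $48,233.92

$48,233.92


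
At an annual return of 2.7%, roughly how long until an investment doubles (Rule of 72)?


Formula: Years ≈ 72 / r
Substituting: Years ≈ 72 / 2.7
Years ≈ 26.7

26.7 years


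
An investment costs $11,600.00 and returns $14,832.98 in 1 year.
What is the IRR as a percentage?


Formula: IRR = C1/C0 - 1
Substituting: IRR = $14,832.98 / $11,600.00 - 1
Ratio: 1.278705 - 1 = 0.278705
IRR = 27.8705%

27.8705%


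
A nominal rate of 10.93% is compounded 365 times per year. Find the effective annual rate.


Formula: EAR = (1 + r/m)^m - 1
Period rate: r/m = 0.1093 / 365 = 0.000299
Compounding: (1 + 0.000299)^365 = 1.115479
EAR = 1.115479 - 1 = 0.115479

0.115479


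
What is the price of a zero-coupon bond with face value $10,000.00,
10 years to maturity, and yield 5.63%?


Formula: Price = FV / (1 + r)^n
Substituting: Price = $10,000.00 / (1 + 0.0563)^10
Discount factor: (1.0563)^10 = 1.72931
Price = $10,000.00 / 1.72931 = $5,782.65

$5,782.65


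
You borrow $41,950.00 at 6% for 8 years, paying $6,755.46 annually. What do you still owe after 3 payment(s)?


Formula: Balance = PV*(1+r)^k - PMT*((1+r)^k - 1)/r
Growth: (1 + 0.06)^3 = 1.191016
Accumulated factor: ((1+r)^k - 1)/r = 3.1836
Balance = $41,950.00 * 1.191016 - $6,755.46 * 3.1836
Balance = $28,456.44

$28,456.44


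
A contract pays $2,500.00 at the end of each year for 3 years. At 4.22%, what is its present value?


Formula: PV = PMT * (1 - (1+r)^(-n)) / r
Discount factor: (1 + 0.0422)^(-3) = 0.883378
Bracket: 1 - 0.883378 = 0.116622
PV = $2,500.00 * 0.116622 / 0.0422 = $6,908.86

$6,908.86
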